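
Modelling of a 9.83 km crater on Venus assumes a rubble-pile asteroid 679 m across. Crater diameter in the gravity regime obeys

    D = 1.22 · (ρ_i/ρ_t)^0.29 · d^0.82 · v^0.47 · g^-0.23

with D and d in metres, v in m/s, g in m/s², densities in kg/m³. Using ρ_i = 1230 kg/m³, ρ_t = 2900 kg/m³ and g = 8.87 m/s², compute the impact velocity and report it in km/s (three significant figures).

Rearranging for v: v = [D / (1.22 · (1230/2900)^0.29 · 679^0.82 · 8.87^-0.23)]^(1/0.47).
D = 9830 m.
(1230/2900)^0.29 = 0.7798
679^0.82 = 210.0
8.87^-0.23 = 0.6053
Denominator = 1.22 × 0.7798 × 210.0 × 0.6053 = 120.9
D / 120.9 = 9830 / 120.9 = 81.31
v = 81.31^(1/0.47) = 81.31^2.1277 = 11593 m/s

v ≈ 11.6 km/s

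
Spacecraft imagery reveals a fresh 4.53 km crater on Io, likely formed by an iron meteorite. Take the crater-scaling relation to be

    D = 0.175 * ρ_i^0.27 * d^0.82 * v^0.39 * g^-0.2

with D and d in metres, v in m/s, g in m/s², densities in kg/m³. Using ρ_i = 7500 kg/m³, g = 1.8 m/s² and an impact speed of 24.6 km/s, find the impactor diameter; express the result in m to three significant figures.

d ≈ 120 m

Rearranging for d: d = [D / (0.175 · 7500^0.27 · 24600^0.39 · 1.8^-0.2)]^(1/0.82).
D = 4530 m.
7500^0.27 = 11.12
24600^0.39 = 51.58
1.8^-0.2 = 0.8891
Denominator = 0.175 × 11.12 × 51.58 × 0.8891 = 89.24
D / 89.24 = 4530 / 89.24 = 50.76
d = 50.76^(1/0.82) = 50.76^1.2195 = 120.2 m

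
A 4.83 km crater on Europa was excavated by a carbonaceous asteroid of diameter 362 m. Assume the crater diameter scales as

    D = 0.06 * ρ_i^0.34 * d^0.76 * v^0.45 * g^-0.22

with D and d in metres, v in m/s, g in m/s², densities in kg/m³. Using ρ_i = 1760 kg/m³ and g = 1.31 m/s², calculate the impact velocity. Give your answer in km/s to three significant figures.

Rearranging for v: v = [D / (0.06 · 1760^0.34 · 362^0.76 · 1.31^-0.22)]^(1/0.45).
D = 4830 m.
1760^0.34 = 12.69
362^0.76 = 88.03
1.31^-0.22 = 0.9423
Denominator = 0.06 × 12.69 × 88.03 × 0.9423 = 63.16
D / 63.16 = 4830 / 63.16 = 76.47
v = 76.47^(1/0.45) = 76.47^2.2222 = 15328 m/s

v ≈ 15.3 km/s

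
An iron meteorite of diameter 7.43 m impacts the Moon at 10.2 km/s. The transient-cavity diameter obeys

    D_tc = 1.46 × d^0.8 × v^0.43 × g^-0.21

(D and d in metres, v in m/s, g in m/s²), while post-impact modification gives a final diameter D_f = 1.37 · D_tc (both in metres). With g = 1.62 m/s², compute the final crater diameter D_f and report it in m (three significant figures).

D_f ≈ 476 m

v = 10200 m/s.
d^0.8 = 7.43^0.8 = 4.975
v^0.43 = 10200^0.43 = 52.93
g^-0.21 = 1.62^-0.21 = 0.9037
D_tc = 1.46 × 4.975 × 52.93 × 0.9037 = 347.4 m
D_f = 1.37 × 347.4 = 475.9 m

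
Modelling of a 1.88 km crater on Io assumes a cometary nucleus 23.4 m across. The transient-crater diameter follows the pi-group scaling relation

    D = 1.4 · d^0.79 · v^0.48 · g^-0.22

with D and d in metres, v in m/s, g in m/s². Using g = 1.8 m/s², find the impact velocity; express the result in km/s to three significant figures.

Rearranging for v: v = [D / (1.4 · 23.4^0.79 · 1.8^-0.22)]^(1/0.48).
D = 1880 m.
23.4^0.79 = 12.07
1.8^-0.22 = 0.8787
Denominator = 1.4 × 12.07 × 0.8787 = 14.85
D / 14.85 = 1880 / 14.85 = 126.6
v = 126.6^(1/0.48) = 126.6^2.0833 = 23988 m/s

v ≈ 24.0 km/s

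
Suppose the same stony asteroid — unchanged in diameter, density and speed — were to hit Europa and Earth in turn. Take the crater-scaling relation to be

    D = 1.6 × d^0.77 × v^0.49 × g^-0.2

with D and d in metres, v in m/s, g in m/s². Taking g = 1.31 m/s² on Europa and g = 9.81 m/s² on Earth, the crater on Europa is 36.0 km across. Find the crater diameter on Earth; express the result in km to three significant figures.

D ≈ 24.1 km

All impactor-dependent factors cancel in the ratio, leaving D_Earth/D_Europa = (g_Earth/g_Europa)^-0.2.
(9.81/1.31)^-0.2 = 7.489^-0.2 = 0.6685
D_Earth = 0.6685 × 36.0 km = 24.1 km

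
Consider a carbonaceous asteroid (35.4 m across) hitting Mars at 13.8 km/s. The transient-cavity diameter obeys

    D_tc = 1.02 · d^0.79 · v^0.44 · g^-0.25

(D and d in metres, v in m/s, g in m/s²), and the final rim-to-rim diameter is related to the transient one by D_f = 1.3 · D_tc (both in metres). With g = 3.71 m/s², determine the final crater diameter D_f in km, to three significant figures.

v = 13800 m/s.
d^0.79 = 35.4^0.79 = 16.74
v^0.44 = 13800^0.44 = 66.31
g^-0.25 = 3.71^-0.25 = 0.7205
D_tc = 1.02 × 16.74 × 66.31 × 0.7205 = 815.8 m
D_f = 1.3 × 815.8 = 1061 m
     = 1.061 km

D_f ≈ 1.06 km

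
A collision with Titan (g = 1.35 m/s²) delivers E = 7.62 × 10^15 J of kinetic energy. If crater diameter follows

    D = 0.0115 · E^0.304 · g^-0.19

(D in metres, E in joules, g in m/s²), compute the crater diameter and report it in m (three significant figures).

E^0.304 = (7.62 × 10^15)^0.304 = 6.732 × 10^4
g^-0.19 = 1.35^-0.19 = 0.9446
D = 0.0115 × 6.732 × 10^4 × 0.9446 = 731.3 m

D ≈ 731 m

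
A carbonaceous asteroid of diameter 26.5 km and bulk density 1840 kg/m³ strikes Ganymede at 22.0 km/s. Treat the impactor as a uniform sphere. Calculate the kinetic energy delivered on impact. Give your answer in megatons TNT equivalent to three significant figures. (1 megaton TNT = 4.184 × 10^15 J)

d = 26500 m; v = 22000 m/s.
Mass m = (π/6) ρ d³ = (π/6) × 1840 × (26500)³ = 1.793 × 10^16 kg
E = ½ m v² = 0.5 × 1.793 × 10^16 × (22000)² = 4.339 × 10^24 J
   = 4.339 × 10^24 / 4.184×10^15 = 1.037 × 10^9 Mt

E ≈ 1.04 × 10^9 Mt TNT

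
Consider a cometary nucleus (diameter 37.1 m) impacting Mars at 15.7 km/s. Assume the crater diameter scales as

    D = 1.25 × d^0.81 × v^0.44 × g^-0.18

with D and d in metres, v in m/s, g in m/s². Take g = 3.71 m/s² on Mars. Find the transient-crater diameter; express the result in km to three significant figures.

In SI units: v = 15700 m/s.
d^0.81 = 37.1^0.81 = 18.67
v^0.44 = 15700^0.44 = 70.18
g^-0.18 = 3.71^-0.18 = 0.7898
D = 1.25 × 18.67 × 70.18 × 0.7898 = 1294 m
   = 1.294 km

D ≈ 1.29 km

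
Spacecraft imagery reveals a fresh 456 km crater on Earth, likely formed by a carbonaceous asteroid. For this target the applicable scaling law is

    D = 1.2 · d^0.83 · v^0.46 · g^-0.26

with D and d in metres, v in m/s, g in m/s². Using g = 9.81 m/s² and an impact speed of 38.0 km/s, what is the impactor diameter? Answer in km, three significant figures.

Rearranging for d: d = [D / (1.2 · 38000^0.46 · 9.81^-0.26)]^(1/0.83).
D = 456000 m.
38000^0.46 = 127.8
9.81^-0.26 = 0.5523
Denominator = 1.2 × 127.8 × 0.5523 = 84.70
D / 84.70 = 456000 / 84.70 = 5384
d = 5384^(1/0.83) = 5384^1.2048 = 31278 m

d ≈ 31.3 km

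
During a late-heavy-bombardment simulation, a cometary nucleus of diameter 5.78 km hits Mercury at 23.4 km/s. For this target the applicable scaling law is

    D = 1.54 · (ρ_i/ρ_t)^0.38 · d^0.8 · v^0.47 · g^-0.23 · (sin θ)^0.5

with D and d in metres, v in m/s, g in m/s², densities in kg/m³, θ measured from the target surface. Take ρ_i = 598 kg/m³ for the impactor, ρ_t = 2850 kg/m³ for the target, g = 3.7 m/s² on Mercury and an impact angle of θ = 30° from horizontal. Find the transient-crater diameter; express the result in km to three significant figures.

In SI units: d = 5780 m, v = 23400 m/s.
(ρ_i/ρ_t)^0.38 = (598/2850)^0.38 = 0.5525
d^0.8 = 5780^0.8 = 1022
v^0.47 = 23400^0.47 = 113.1
g^-0.23 = 3.7^-0.23 = 0.7401
(sin 30°)^0.5 = 0.5000^0.5 = 0.7071
D = 1.54 × 0.5525 × 1022 × 113.1 × 0.7401 × 0.7071 = 51468 m
   = 51.47 km

D ≈ 51.5 km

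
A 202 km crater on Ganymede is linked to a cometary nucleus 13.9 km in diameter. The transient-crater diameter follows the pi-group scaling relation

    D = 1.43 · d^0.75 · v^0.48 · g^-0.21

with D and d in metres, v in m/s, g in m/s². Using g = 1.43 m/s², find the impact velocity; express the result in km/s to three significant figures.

v ≈ 21.1 km/s

Rearranging for v: v = [D / (1.43 · 13900^0.75 · 1.43^-0.21)]^(1/0.48).
D = 202000 m.
13900^0.75 = 1280
1.43^-0.21 = 0.9276
Denominator = 1.43 × 1280 × 0.9276 = 1698
D / 1698 = 202000 / 1698 = 119.0
v = 119.0^(1/0.48) = 119.0^2.0833 = 21086 m/s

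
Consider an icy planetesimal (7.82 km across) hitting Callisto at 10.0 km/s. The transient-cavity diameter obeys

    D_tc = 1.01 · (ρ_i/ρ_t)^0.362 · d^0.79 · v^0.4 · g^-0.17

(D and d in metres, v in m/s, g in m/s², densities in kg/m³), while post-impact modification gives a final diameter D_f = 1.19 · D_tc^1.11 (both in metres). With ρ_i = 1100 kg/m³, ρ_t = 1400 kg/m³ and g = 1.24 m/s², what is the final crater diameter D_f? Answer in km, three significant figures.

D_f ≈ 162 km

In SI: d = 7820 m, v = 10000 m/s.
(ρ_i/ρ_t)^0.362 = (1100/1400)^0.362 = 0.9164
d^0.79 = 7820^0.79 = 1190
v^0.4 = 10000^0.4 = 39.81
g^-0.17 = 1.24^-0.17 = 0.9641
D_tc = 1.01 × 0.9164 × 1190 × 39.81 × 0.9641 = 42270 m
D_f = 1.19 × (42270)^1.11 = 1.623 × 10^5 m
     = 162.3 km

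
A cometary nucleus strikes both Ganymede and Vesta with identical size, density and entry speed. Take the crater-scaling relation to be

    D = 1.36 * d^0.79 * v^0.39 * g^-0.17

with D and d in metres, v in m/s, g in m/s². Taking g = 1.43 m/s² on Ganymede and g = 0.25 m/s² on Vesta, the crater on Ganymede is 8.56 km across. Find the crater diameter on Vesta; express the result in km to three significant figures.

D ≈ 11.5 km

All impactor-dependent factors cancel in the ratio, leaving D_Vesta/D_Ganymede = (g_Vesta/g_Ganymede)^-0.17.
(0.25/1.43)^-0.17 = 0.1748^-0.17 = 1.345
D_Vesta = 1.345 × 8.56 km = 11.5 km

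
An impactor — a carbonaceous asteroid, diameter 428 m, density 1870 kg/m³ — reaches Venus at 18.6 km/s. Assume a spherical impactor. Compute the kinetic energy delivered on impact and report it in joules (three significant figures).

E ≈ 1.33 × 10^19 J

v = 18600 m/s.
Mass m = (π/6) ρ d³ = (π/6) × 1870 × (428)³ = 7.677 × 10^10 kg
E = ½ m v² = 0.5 × 7.677 × 10^10 × (18600)² = 1.328 × 10^19 J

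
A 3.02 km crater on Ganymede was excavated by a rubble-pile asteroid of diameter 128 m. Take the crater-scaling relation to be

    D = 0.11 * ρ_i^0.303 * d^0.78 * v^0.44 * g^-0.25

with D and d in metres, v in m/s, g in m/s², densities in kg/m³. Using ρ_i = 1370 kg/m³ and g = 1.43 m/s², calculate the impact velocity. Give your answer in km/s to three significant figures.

Rearranging for v: v = [D / (0.11 · 1370^0.303 · 128^0.78 · 1.43^-0.25)]^(1/0.44).
D = 3020 m.
1370^0.303 = 8.921
128^0.78 = 44.02
1.43^-0.25 = 0.9145
Denominator = 0.11 × 8.921 × 44.02 × 0.9145 = 39.50
D / 39.50 = 3020 / 39.50 = 76.46
v = 76.46^(1/0.44) = 76.46^2.2727 = 19076 m/s

v ≈ 19.1 km/s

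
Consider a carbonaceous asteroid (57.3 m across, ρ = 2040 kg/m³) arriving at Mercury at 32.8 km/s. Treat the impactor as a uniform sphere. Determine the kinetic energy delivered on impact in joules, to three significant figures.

v = 32800 m/s.
Mass m = (π/6) ρ d³ = (π/6) × 2040 × (57.3)³ = 2.010 × 10^8 kg
E = ½ m v² = 0.5 × 2.010 × 10^8 × (32800)² = 1.081 × 10^17 J

E ≈ 1.08 × 10^17 J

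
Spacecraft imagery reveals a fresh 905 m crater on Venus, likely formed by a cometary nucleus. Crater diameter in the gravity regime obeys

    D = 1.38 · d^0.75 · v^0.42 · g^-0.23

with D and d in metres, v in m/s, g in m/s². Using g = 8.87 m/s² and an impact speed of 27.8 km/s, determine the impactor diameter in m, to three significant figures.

Rearranging for d: d = [D / (1.38 · 27800^0.42 · 8.87^-0.23)]^(1/0.75).
27800^0.42 = 73.54
8.87^-0.23 = 0.6053
Denominator = 1.38 × 73.54 × 0.6053 = 61.43
D / 61.43 = 905 / 61.43 = 14.73
d = 14.73^(1/0.75) = 14.73^1.3333 = 36.10 m

d ≈ 36.1 m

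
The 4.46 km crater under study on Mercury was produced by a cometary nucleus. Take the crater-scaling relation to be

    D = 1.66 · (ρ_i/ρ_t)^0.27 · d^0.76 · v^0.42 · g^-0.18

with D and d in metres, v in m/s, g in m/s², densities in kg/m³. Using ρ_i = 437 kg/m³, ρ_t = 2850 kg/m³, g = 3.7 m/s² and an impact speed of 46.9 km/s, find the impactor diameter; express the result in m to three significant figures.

d ≈ 226 m

Rearranging for d: d = [D / (1.66 · (437/2850)^0.27 · 46900^0.42 · 3.7^-0.18)]^(1/0.76).
D = 4460 m.
(437/2850)^0.27 = 0.6027
46900^0.42 = 91.60
3.7^-0.18 = 0.7902
Denominator = 1.66 × 0.6027 × 91.60 × 0.7902 = 72.42
D / 72.42 = 4460 / 72.42 = 61.59
d = 61.59^(1/0.76) = 61.59^1.3158 = 226.3 m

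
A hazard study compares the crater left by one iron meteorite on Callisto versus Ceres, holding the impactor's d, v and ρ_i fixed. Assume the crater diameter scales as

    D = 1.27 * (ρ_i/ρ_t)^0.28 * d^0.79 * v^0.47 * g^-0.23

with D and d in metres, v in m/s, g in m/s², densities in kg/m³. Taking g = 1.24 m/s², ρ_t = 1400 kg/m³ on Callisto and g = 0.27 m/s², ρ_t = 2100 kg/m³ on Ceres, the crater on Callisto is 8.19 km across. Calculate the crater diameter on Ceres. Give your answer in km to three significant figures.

The impactor-only factors (d, v, ρ_i) cancel in the ratio, leaving D_Ceres/D_Callisto = (g_Ceres/g_Callisto)^-0.23 · (ρ_t,Callisto/ρ_t,Ceres)^0.28.
(0.27/1.24)^-0.23 = 0.2177^-0.23 = 1.420
(1400/2100)^0.28 = 0.6667^0.28 = 0.8927
Ratio = 1.420 × 0.8927 = 1.268
D_Ceres = 1.268 × 8.19 km = 10.4 km

D ≈ 10.4 km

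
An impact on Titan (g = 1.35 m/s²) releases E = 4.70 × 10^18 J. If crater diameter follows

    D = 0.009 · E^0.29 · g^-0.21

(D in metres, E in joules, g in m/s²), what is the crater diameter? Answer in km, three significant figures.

E^0.29 = (4.70 × 10^18)^0.29 = 2.600 × 10^5
g^-0.21 = 1.35^-0.21 = 0.9389
D = 0.009 × 2.600 × 10^5 × 0.9389 = 2197 m
   = 2.197 km

D ≈ 2.20 km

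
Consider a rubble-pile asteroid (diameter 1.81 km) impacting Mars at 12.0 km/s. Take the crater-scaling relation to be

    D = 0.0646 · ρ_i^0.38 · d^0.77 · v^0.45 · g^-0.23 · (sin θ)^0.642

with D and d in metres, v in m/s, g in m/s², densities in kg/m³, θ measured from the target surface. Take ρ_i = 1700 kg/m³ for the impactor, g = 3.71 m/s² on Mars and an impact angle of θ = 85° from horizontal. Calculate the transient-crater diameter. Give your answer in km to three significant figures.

D ≈ 17.8 km

In SI units: d = 1810 m, v = 12000 m/s.
ρ_i^0.38 = 1700^0.38 = 16.89
d^0.77 = 1810^0.77 = 322.4
v^0.45 = 12000^0.45 = 68.49
g^-0.23 = 3.71^-0.23 = 0.7397
(sin 85°)^0.642 = 0.9962^0.642 = 0.9976
D = 0.0646 × 16.89 × 322.4 × 68.49 × 0.7397 × 0.9976 = 17779 m
   = 17.78 km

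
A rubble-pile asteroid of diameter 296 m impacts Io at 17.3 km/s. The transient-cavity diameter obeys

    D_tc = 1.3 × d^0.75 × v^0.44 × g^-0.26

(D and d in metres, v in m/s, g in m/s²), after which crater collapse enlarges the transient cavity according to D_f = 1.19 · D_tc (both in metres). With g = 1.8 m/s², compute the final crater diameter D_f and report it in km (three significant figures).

D_f ≈ 6.94 km

v = 17300 m/s.
d^0.75 = 296^0.75 = 71.36
v^0.44 = 17300^0.44 = 73.24
g^-0.26 = 1.8^-0.26 = 0.8583
D_tc = 1.3 × 71.36 × 73.24 × 0.8583 = 5832 m
D_f = 1.19 × 5832 = 6940 m
     = 6.940 km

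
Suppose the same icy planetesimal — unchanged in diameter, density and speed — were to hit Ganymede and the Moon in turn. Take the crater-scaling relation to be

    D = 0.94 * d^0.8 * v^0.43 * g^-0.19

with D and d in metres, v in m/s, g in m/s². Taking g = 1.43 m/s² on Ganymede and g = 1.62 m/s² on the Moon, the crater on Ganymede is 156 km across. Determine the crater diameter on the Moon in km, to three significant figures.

All impactor-dependent factors cancel in the ratio, leaving D_Moon/D_Ganymede = (g_Moon/g_Ganymede)^-0.19.
(1.62/1.43)^-0.19 = 1.133^-0.19 = 0.9766
D_Moon = 0.9766 × 156 km = 152 km

D ≈ 152 km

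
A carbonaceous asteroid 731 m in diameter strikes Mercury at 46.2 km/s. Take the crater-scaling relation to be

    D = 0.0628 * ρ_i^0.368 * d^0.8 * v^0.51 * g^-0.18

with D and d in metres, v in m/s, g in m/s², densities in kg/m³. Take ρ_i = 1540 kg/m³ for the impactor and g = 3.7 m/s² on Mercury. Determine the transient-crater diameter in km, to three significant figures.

In SI units: v = 46200 m/s.
ρ_i^0.368 = 1540^0.368 = 14.89
d^0.8 = 731^0.8 = 195.5
v^0.51 = 46200^0.51 = 239.3
g^-0.18 = 3.7^-0.18 = 0.7902
D = 0.0628 × 14.89 × 195.5 × 239.3 × 0.7902 = 34569 m
   = 34.57 km

D ≈ 34.6 km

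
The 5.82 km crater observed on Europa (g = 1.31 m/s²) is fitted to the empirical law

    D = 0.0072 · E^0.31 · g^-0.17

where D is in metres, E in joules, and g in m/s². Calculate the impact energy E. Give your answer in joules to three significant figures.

Rearranging: E = [D / (0.0072 · g^-0.17)]^(1/0.31).
D = 5820 m.
g^-0.17 = 1.31^-0.17 = 0.9551
D / (0.0072 × 0.9551) = 5820 / (6.877 × 10^-3) = 8.463 × 10^5
E = (8.463 × 10^5)^3.2258 = 1.321 × 10^19 J

E ≈ 1.32 × 10^19 J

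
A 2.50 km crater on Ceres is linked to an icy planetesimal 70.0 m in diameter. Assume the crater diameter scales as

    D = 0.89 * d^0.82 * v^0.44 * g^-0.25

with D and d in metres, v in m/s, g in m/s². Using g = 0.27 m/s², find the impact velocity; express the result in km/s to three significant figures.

v ≈ 11.9 km/s

Rearranging for v: v = [D / (0.89 · 70^0.82 · 0.27^-0.25)]^(1/0.44).
D = 2500 m.
70^0.82 = 32.58
0.27^-0.25 = 1.387
Denominator = 0.89 × 32.58 × 1.387 = 40.22
D / 40.22 = 2500 / 40.22 = 62.16
v = 62.16^(1/0.44) = 62.16^2.2727 = 11916 m/s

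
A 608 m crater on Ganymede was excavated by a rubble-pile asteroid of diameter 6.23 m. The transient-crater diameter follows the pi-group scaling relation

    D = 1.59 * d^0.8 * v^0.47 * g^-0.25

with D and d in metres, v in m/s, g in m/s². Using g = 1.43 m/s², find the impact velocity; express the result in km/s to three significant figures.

v ≈ 16.8 km/s

Rearranging for v: v = [D / (1.59 · 6.23^0.8 · 1.43^-0.25)]^(1/0.47).
6.23^0.8 = 4.321
1.43^-0.25 = 0.9145
Denominator = 1.59 × 4.321 × 0.9145 = 6.283
D / 6.283 = 608 / 6.283 = 96.77
v = 96.77^(1/0.47) = 96.77^2.1277 = 16790 m/s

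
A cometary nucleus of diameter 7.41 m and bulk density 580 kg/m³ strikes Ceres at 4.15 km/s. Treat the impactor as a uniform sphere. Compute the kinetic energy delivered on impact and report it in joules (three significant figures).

E ≈ 1.06 × 10^12 J

v = 4150 m/s.
Mass m = (π/6) ρ d³ = (π/6) × 580 × (7.41)³ = 1.236 × 10^5 kg
E = ½ m v² = 0.5 × 1.236 × 10^5 × (4150)² = 1.064 × 10^12 J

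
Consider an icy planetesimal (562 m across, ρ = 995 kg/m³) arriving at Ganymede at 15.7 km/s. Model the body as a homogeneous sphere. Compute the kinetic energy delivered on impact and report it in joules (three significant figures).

v = 15700 m/s.
Mass m = (π/6) ρ d³ = (π/6) × 995 × (562)³ = 9.248 × 10^10 kg
E = ½ m v² = 0.5 × 9.248 × 10^10 × (15700)² = 1.140 × 10^19 J

E ≈ 1.14 × 10^19 J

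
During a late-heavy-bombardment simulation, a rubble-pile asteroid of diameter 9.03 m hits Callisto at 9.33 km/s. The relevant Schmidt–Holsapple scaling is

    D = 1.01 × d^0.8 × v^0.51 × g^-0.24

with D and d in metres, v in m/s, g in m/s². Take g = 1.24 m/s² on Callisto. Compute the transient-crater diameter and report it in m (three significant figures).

D ≈ 590 m

In SI units: v = 9330 m/s.
d^0.8 = 9.03^0.8 = 5.815
v^0.51 = 9330^0.51 = 105.8
g^-0.24 = 1.24^-0.24 = 0.9497
D = 1.01 × 5.815 × 105.8 × 0.9497 = 590.1 m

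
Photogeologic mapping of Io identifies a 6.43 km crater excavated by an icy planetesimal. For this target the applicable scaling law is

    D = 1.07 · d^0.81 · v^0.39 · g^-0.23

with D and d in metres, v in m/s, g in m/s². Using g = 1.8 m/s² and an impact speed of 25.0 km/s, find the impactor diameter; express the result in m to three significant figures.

Rearranging for d: d = [D / (1.07 · 25000^0.39 · 1.8^-0.23)]^(1/0.81).
D = 6430 m.
25000^0.39 = 51.90
1.8^-0.23 = 0.8735
Denominator = 1.07 × 51.90 × 0.8735 = 48.51
D / 48.51 = 6430 / 48.51 = 132.5
d = 132.5^(1/0.81) = 132.5^1.2346 = 417.0 m

d ≈ 417 m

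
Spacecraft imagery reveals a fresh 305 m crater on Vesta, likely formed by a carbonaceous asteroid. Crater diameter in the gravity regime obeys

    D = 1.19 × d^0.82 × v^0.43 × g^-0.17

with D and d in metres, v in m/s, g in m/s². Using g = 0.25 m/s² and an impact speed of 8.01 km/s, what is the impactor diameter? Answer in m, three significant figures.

d ≈ 5.83 m

Rearranging for d: d = [D / (1.19 · 8010^0.43 · 0.25^-0.17)]^(1/0.82).
8010^0.43 = 47.70
0.25^-0.17 = 1.266
Denominator = 1.19 × 47.70 × 1.266 = 71.86
D / 71.86 = 305 / 71.86 = 4.244
d = 4.244^(1/0.82) = 4.244^1.2195 = 5.829 m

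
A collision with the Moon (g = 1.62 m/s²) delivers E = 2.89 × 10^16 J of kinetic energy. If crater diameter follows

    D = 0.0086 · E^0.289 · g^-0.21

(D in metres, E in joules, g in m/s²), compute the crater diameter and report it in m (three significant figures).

D ≈ 444 m

E^0.289 = (2.89 × 10^16)^0.289 = 5.717 × 10^4
g^-0.21 = 1.62^-0.21 = 0.9037
D = 0.0086 × 5.717 × 10^4 × 0.9037 = 444.3 m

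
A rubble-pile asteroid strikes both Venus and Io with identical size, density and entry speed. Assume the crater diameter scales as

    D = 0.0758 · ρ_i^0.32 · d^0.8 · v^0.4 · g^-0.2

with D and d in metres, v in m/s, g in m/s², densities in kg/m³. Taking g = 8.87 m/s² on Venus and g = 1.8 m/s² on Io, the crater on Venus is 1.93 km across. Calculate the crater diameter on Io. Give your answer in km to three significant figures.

D ≈ 2.66 km

All impactor-dependent factors cancel in the ratio, leaving D_Io/D_Venus = (g_Io/g_Venus)^-0.2.
(1.8/8.87)^-0.2 = 0.2029^-0.2 = 1.376
D_Io = 1.376 × 1.93 km = 2.66 km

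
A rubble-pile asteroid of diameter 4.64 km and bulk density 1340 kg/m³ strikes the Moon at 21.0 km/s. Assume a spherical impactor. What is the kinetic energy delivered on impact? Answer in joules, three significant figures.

d = 4640 m; v = 21000 m/s.
Mass m = (π/6) ρ d³ = (π/6) × 1340 × (4640)³ = 7.009 × 10^13 kg
E = ½ m v² = 0.5 × 7.009 × 10^13 × (21000)² = 1.545 × 10^22 J

E ≈ 1.55 × 10^22 J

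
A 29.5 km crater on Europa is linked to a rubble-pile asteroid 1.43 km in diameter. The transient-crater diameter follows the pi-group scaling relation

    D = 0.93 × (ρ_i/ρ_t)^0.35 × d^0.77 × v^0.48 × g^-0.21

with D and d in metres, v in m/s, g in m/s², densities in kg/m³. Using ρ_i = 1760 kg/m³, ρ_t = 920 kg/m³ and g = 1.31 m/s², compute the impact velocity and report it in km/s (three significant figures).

v ≈ 14.5 km/s

Rearranging for v: v = [D / (0.93 · (1760/920)^0.35 · 1430^0.77 · 1.31^-0.21)]^(1/0.48).
D = 29500 m.
(1760/920)^0.35 = 1.255
1430^0.77 = 268.9
1.31^-0.21 = 0.9449
Denominator = 0.93 × 1.255 × 268.9 × 0.9449 = 296.6
D / 296.6 = 29500 / 296.6 = 99.46
v = 99.46^(1/0.48) = 99.46^2.0833 = 14511 m/s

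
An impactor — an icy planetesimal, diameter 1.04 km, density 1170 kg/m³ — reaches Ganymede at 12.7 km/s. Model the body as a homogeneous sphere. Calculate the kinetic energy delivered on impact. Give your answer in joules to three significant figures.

E ≈ 5.56 × 10^19 J

d = 1040 m; v = 12700 m/s.
Mass m = (π/6) ρ d³ = (π/6) × 1170 × (1040)³ = 6.891 × 10^11 kg
E = ½ m v² = 0.5 × 6.891 × 10^11 × (12700)² = 5.557 × 10^19 J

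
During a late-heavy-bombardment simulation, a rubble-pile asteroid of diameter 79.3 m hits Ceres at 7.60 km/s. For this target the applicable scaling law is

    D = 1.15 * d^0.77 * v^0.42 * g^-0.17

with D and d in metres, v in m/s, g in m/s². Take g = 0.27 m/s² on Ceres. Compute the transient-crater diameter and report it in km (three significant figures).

D ≈ 1.78 km

In SI units: v = 7600 m/s.
d^0.77 = 79.3^0.77 = 29.00
v^0.42 = 7600^0.42 = 42.65
g^-0.17 = 0.27^-0.17 = 1.249
D = 1.15 × 29.00 × 42.65 × 1.249 = 1777 m
   = 1.777 km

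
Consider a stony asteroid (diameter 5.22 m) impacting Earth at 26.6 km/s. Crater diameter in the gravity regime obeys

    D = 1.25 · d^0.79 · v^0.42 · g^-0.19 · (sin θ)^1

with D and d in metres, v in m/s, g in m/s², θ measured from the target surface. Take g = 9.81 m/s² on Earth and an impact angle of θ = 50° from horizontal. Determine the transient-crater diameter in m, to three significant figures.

D ≈ 165 m

In SI units: v = 26600 m/s.
d^0.79 = 5.22^0.79 = 3.689
v^0.42 = 26600^0.42 = 72.19
g^-0.19 = 9.81^-0.19 = 0.6480
(sin 50°)^1 = 0.7660^1 = 0.7660
D = 1.25 × 3.689 × 72.19 × 0.6480 × 0.7660 = 165.2 m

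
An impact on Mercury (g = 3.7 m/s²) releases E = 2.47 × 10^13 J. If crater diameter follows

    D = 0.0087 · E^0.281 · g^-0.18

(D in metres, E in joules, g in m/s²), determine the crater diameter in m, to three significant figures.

E^0.281 = (2.47 × 10^13)^0.281 = 5.799 × 10^3
g^-0.18 = 3.7^-0.18 = 0.7902
D = 0.0087 × 5.799 × 10^3 × 0.7902 = 39.87 m

D ≈ 39.9 m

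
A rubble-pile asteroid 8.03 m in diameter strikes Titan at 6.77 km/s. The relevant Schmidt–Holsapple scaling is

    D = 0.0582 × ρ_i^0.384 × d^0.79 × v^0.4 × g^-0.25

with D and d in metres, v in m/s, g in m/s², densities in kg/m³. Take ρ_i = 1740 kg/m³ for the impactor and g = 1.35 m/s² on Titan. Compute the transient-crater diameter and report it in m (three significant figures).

In SI units: v = 6770 m/s.
ρ_i^0.384 = 1740^0.384 = 17.55
d^0.79 = 8.03^0.79 = 5.185
v^0.4 = 6770^0.4 = 34.06
g^-0.25 = 1.35^-0.25 = 0.9277
D = 0.0582 × 17.55 × 5.185 × 34.06 × 0.9277 = 167.3 m

D ≈ 167 m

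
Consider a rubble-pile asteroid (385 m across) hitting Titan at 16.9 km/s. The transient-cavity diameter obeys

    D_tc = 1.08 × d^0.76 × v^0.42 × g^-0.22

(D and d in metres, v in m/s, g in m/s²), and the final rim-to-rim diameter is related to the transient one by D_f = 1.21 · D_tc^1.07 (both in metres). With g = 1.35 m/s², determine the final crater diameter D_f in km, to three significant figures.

D_f ≈ 12.3 km

v = 16900 m/s.
d^0.76 = 385^0.76 = 92.25
v^0.42 = 16900^0.42 = 59.66
g^-0.22 = 1.35^-0.22 = 0.9361
D_tc = 1.08 × 92.25 × 59.66 × 0.9361 = 5564 m
D_f = 1.21 × (5564)^1.07 = 12313 m
     = 12.31 km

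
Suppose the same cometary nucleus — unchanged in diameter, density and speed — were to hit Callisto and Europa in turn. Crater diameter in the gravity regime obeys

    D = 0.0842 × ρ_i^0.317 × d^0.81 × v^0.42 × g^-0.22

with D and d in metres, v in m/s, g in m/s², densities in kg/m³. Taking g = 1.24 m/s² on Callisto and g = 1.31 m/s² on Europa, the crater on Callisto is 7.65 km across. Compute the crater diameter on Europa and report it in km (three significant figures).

D ≈ 7.56 km

All impactor-dependent factors cancel in the ratio, leaving D_Europa/D_Callisto = (g_Europa/g_Callisto)^-0.22.
(1.31/1.24)^-0.22 = 1.056^-0.22 = 0.9881
D_Europa = 0.9881 × 7.65 km = 7.56 km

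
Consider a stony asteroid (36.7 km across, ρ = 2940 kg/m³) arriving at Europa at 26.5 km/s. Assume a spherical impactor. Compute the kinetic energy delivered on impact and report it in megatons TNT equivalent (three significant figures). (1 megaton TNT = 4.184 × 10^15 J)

E ≈ 6.39 × 10^9 Mt TNT

d = 36700 m; v = 26500 m/s.
Mass m = (π/6) ρ d³ = (π/6) × 2940 × (36700)³ = 7.609 × 10^16 kg
E = ½ m v² = 0.5 × 7.609 × 10^16 × (26500)² = 2.672 × 10^25 J
   = 2.672 × 10^25 / 4.184×10^15 = 6.386 × 10^9 Mt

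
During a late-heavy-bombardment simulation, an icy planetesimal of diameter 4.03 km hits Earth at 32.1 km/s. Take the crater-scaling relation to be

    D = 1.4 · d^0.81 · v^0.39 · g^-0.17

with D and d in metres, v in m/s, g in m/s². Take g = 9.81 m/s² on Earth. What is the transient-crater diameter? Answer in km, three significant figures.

In SI units: d = 4030 m, v = 32100 m/s.
d^0.81 = 4030^0.81 = 832.3
v^0.39 = 32100^0.39 = 57.22
g^-0.17 = 9.81^-0.17 = 0.6783
D = 1.4 × 832.3 × 57.22 × 0.6783 = 45225 m
   = 45.22 km

D ≈ 45.2 km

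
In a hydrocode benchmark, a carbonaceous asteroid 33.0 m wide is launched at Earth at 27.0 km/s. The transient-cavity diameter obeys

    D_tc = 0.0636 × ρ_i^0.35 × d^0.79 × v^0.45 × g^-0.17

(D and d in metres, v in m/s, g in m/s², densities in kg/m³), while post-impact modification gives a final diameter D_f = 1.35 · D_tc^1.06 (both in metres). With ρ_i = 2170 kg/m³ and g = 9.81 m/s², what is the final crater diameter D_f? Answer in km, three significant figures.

v = 27000 m/s.
ρ_i^0.35 = 2170^0.35 = 14.72
d^0.79 = 33^0.79 = 15.84
v^0.45 = 27000^0.45 = 98.65
g^-0.17 = 9.81^-0.17 = 0.6783
D_tc = 0.0636 × 14.72 × 15.84 × 98.65 × 0.6783 = 992.3 m
D_f = 1.35 × (992.3)^1.06 = 2027 m
     = 2.027 km

D_f ≈ 2.03 km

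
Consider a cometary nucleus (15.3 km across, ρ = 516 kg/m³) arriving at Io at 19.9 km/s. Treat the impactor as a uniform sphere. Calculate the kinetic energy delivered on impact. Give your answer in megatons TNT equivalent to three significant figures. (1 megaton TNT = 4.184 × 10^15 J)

d = 15300 m; v = 19900 m/s.
Mass m = (π/6) ρ d³ = (π/6) × 516 × (15300)³ = 9.677 × 10^14 kg
E = ½ m v² = 0.5 × 9.677 × 10^14 × (19900)² = 1.916 × 10^23 J
   = 1.916 × 10^23 / 4.184×10^15 = 4.579 × 10^7 Mt

E ≈ 4.58 × 10^7 Mt TNT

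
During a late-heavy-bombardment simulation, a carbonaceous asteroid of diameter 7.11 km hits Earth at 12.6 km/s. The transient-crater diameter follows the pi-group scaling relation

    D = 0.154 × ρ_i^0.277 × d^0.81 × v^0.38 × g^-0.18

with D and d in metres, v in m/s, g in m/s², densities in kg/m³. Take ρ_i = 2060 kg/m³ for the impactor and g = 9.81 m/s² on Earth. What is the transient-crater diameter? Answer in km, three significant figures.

D ≈ 40.3 km

In SI units: d = 7110 m, v = 12600 m/s.
ρ_i^0.277 = 2060^0.277 = 8.278
d^0.81 = 7110^0.81 = 1318
v^0.38 = 12600^0.38 = 36.15
g^-0.18 = 9.81^-0.18 = 0.6630
D = 0.154 × 8.278 × 1318 × 36.15 × 0.6630 = 40270 m
   = 40.27 km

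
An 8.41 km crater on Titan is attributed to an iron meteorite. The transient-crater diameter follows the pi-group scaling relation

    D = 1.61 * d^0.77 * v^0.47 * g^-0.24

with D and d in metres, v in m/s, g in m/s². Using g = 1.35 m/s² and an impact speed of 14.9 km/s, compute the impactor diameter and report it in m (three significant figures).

d ≈ 210 m

Rearranging for d: d = [D / (1.61 · 14900^0.47 · 1.35^-0.24)]^(1/0.77).
D = 8410 m.
14900^0.47 = 91.50
1.35^-0.24 = 0.9305
Denominator = 1.61 × 91.50 × 0.9305 = 137.1
D / 137.1 = 8410 / 137.1 = 61.34
d = 61.34^(1/0.77) = 61.34^1.2987 = 209.8 m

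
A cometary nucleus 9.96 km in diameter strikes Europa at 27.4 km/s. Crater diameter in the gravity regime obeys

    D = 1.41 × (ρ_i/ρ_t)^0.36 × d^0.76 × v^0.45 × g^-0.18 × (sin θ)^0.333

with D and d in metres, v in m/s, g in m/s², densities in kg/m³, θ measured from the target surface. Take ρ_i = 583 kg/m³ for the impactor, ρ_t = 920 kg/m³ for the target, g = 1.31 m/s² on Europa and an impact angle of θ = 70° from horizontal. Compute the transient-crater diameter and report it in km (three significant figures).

D ≈ 121 km

In SI units: d = 9960 m, v = 27400 m/s.
(ρ_i/ρ_t)^0.36 = (583/920)^0.36 = 0.8485
d^0.76 = 9960^0.76 = 1093
v^0.45 = 27400^0.45 = 99.31
g^-0.18 = 1.31^-0.18 = 0.9526
(sin 70°)^0.333 = 0.9397^0.333 = 0.9795
D = 1.41 × 0.8485 × 1093 × 99.31 × 0.9526 × 0.9795 = 1.212 × 10^5 m
   = 121.2 km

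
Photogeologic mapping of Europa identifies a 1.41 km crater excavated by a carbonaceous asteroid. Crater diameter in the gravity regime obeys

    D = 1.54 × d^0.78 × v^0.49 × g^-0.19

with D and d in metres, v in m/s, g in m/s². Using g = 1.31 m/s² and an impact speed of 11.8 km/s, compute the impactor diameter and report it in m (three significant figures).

d ≈ 18.5 m

Rearranging for d: d = [D / (1.54 · 11800^0.49 · 1.31^-0.19)]^(1/0.78).
D = 1410 m.
11800^0.49 = 98.91
1.31^-0.19 = 0.9500
Denominator = 1.54 × 98.91 × 0.9500 = 144.7
D / 144.7 = 1410 / 144.7 = 9.744
d = 9.744^(1/0.78) = 9.744^1.2821 = 18.52 m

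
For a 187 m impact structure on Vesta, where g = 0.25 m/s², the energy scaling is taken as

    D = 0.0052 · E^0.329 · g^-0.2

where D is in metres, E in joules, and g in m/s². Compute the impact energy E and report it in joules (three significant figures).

Rearranging: E = [D / (0.0052 · g^-0.2)]^(1/0.329).
g^-0.2 = 0.25^-0.2 = 1.320
D / (0.0052 × 1.320) = 187 / (6.864 × 10^-3) = 2.724 × 10^4
E = (2.724 × 10^4)^3.0395 = 3.026 × 10^13 J

E ≈ 3.03 × 10^13 J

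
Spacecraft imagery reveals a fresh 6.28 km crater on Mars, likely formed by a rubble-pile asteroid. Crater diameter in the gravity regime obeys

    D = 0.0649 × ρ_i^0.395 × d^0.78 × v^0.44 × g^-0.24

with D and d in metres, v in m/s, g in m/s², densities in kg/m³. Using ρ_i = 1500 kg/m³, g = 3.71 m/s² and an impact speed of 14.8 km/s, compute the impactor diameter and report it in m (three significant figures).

d ≈ 404 m

Rearranging for d: d = [D / (0.0649 · 1500^0.395 · 14800^0.44 · 3.71^-0.24)]^(1/0.78).
D = 6280 m.
1500^0.395 = 17.97
14800^0.44 = 68.38
3.71^-0.24 = 0.7300
Denominator = 0.0649 × 17.97 × 68.38 × 0.7300 = 58.22
D / 58.22 = 6280 / 58.22 = 107.9
d = 107.9^(1/0.78) = 107.9^1.2821 = 404.1 m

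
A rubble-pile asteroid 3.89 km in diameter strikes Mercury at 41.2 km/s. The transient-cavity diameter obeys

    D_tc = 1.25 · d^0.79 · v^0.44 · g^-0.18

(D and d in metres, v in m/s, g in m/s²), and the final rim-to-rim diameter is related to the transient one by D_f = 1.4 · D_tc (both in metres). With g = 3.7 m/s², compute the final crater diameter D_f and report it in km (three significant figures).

D_f ≈ 102 km

In SI: d = 3890 m, v = 41200 m/s.
d^0.79 = 3890^0.79 = 685.6
v^0.44 = 41200^0.44 = 107.3
g^-0.18 = 3.7^-0.18 = 0.7902
D_tc = 1.25 × 685.6 × 107.3 × 0.7902 = 72660 m
D_f = 1.4 × 72660 = 1.017 × 10^5 m
     = 101.7 km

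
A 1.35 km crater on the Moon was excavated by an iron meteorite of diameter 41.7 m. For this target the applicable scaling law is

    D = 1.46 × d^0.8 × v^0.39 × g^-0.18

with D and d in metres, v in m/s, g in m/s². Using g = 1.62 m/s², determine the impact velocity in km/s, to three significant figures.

v ≈ 23.9 km/s

Rearranging for v: v = [D / (1.46 · 41.7^0.8 · 1.62^-0.18)]^(1/0.39).
D = 1350 m.
41.7^0.8 = 19.77
1.62^-0.18 = 0.9168
Denominator = 1.46 × 19.77 × 0.9168 = 26.46
D / 26.46 = 1350 / 26.46 = 51.02
v = 51.02^(1/0.39) = 51.02^2.5641 = 23923 m/s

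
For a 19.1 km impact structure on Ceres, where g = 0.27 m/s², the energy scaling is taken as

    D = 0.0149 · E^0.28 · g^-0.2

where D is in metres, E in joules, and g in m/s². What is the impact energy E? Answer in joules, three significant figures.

E ≈ 2.56 × 10^21 J

Rearranging: E = [D / (0.0149 · g^-0.2)]^(1/0.28).
D = 19100 m.
g^-0.2 = 0.27^-0.2 = 1.299
D / (0.0149 × 1.299) = 19100 / (0.01936) = 9.866 × 10^5
E = (9.866 × 10^5)^3.5714 = 2.555 × 10^21 J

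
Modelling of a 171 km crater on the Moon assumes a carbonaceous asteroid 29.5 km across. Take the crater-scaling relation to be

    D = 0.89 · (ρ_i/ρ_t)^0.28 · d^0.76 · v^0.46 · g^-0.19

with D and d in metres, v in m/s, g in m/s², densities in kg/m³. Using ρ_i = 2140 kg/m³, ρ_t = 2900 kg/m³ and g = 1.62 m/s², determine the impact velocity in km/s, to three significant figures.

v ≈ 18.5 km/s

Rearranging for v: v = [D / (0.89 · (2140/2900)^0.28 · 29500^0.76 · 1.62^-0.19)]^(1/0.46).
D = 171000 m.
(2140/2900)^0.28 = 0.9184
29500^0.76 = 2495
1.62^-0.19 = 0.9124
Denominator = 0.89 × 0.9184 × 2495 × 0.9124 = 1861
D / 1861 = 171000 / 1861 = 91.89
v = 91.89^(1/0.46) = 91.89^2.1739 = 18533 m/s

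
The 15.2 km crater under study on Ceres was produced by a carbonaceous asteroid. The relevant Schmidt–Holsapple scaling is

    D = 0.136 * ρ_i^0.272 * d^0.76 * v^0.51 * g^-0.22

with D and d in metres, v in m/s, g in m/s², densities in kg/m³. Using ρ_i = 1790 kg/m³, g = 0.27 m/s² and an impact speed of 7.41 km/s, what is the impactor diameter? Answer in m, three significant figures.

Rearranging for d: d = [D / (0.136 · 1790^0.272 · 7410^0.51 · 0.27^-0.22)]^(1/0.76).
D = 15200 m.
1790^0.272 = 7.670
7410^0.51 = 94.10
0.27^-0.22 = 1.334
Denominator = 0.136 × 7.670 × 94.10 × 1.334 = 130.9
D / 130.9 = 15200 / 130.9 = 116.1
d = 116.1^(1/0.76) = 116.1^1.3158 = 521.1 m

d ≈ 521 m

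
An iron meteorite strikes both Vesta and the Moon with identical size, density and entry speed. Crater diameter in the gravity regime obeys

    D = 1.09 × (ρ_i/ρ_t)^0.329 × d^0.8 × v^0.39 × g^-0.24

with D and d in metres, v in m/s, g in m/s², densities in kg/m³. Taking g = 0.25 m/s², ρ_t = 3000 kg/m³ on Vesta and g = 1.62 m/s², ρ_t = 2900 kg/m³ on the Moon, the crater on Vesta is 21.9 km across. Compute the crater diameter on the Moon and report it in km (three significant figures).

The impactor-only factors (d, v, ρ_i) cancel in the ratio, leaving D_Moon/D_Vesta = (g_Moon/g_Vesta)^-0.24 · (ρ_t,Vesta/ρ_t,Moon)^0.329.
(1.62/0.25)^-0.24 = 6.480^-0.24 = 0.6386
(3000/2900)^0.329 = 1.034^0.329 = 1.011
Ratio = 0.6386 × 1.011 = 0.6456
D_Moon = 0.6456 × 21.9 km = 14.1 km

D ≈ 14.1 km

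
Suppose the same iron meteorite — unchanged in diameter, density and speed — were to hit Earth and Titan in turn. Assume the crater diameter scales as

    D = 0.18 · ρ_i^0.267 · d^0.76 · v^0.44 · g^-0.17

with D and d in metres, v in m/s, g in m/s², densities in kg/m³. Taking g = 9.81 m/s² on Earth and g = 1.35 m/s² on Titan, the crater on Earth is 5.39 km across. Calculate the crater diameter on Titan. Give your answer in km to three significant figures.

All impactor-dependent factors cancel in the ratio, leaving D_Titan/D_Earth = (g_Titan/g_Earth)^-0.17.
(1.35/9.81)^-0.17 = 0.1376^-0.17 = 1.401
D_Titan = 1.401 × 5.39 km = 7.55 km

D ≈ 7.55 km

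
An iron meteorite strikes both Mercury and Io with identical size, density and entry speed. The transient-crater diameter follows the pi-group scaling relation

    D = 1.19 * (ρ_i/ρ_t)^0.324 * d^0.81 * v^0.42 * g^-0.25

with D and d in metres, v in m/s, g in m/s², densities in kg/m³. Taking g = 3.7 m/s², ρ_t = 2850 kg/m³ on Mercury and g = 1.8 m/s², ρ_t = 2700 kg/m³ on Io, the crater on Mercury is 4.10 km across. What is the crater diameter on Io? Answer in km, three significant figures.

D ≈ 5.00 km

The impactor-only factors (d, v, ρ_i) cancel in the ratio, leaving D_Io/D_Mercury = (g_Io/g_Mercury)^-0.25 · (ρ_t,Mercury/ρ_t,Io)^0.324.
(1.8/3.7)^-0.25 = 0.4865^-0.25 = 1.197
(2850/2700)^0.324 = 1.056^0.324 = 1.018
Ratio = 1.197 × 1.018 = 1.219
D_Io = 1.219 × 4.10 km = 5.00 km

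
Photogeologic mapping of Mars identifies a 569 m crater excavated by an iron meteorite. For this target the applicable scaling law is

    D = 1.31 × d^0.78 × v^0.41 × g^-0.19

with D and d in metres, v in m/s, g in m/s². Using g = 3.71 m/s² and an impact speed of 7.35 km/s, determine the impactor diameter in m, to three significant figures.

Rearranging for d: d = [D / (1.31 · 7350^0.41 · 3.71^-0.19)]^(1/0.78).
7350^0.41 = 38.47
3.71^-0.19 = 0.7795
Denominator = 1.31 × 38.47 × 0.7795 = 39.28
D / 39.28 = 569 / 39.28 = 14.49
d = 14.49^(1/0.78) = 14.49^1.2821 = 30.80 m

d ≈ 30.8 m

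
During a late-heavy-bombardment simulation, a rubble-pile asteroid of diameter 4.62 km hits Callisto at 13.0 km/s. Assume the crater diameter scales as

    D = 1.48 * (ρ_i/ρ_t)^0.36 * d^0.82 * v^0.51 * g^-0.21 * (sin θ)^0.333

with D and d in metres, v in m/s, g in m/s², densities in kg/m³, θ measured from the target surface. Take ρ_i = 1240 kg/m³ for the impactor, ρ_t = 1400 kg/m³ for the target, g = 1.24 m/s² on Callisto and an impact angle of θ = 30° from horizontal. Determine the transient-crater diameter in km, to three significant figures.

D ≈ 136 km

In SI units: d = 4620 m, v = 13000 m/s.
(ρ_i/ρ_t)^0.36 = (1240/1400)^0.36 = 0.9573
d^0.82 = 4620^0.82 = 1012
v^0.51 = 13000^0.51 = 125.3
g^-0.21 = 1.24^-0.21 = 0.9558
(sin 30°)^0.333 = 0.5000^0.333 = 0.7939
D = 1.48 × 0.9573 × 1012 × 125.3 × 0.9558 × 0.7939 = 1.363 × 10^5 m
   = 136.3 km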